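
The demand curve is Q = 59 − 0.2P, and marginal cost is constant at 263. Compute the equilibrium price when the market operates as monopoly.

Inverting demand: P = 295 − 5Q.
The monopolist equates marginal revenue to marginal cost: 295 − 10Q = 263, so Q = 3.2. From demand, P = 279.

P = 279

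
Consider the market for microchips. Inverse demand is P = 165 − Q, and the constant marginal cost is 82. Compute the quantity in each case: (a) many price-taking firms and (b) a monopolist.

Competition: Q = 83; Monopoly: Q = 41.5

Perfect competition: P = MC = 82, so 165 − Q = 82 and Q = 83.
The monopolist equates marginal revenue to marginal cost: 165 − 2Q = 82, so Q = 41.5. From demand, P = 123.5.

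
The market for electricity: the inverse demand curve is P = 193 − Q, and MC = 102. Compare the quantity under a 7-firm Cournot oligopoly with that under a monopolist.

Cournot: Q = 79.625; Monopoly: Q = 45.5

Cournot with 7 identical firms: the symmetric best-response condition is 193 − 8q = 102. Each firm produces q = 11.375, total output Q = 79.625, price P = 113.375.
The monopolist equates marginal revenue to marginal cost: 193 − 2Q = 102, so Q = 45.5. From demand, P = 147.5.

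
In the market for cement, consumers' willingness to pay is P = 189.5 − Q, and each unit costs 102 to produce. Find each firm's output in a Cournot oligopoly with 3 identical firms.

Cournot with 3 identical firms: the symmetric best-response condition is 189.5 − 4q = 102. Each firm produces q = 21.875, total output Q = 65.625, price P = 123.875.

q_i = 21.875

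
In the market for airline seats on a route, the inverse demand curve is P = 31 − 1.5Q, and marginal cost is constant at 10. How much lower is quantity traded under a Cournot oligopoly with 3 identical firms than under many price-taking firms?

Under competition P = MC = 10, so Q = (31 − 10)/1.5 = 14.
With 3 symmetric Cournot firms, each firm's FOC gives 31 − 6q = 10, so q = 3.5, Q = 3·3.5 = 10.5, and P = 15.25.
Change in quantity traded: 10.5 − 14 = −3.5.

Q falls by 3.5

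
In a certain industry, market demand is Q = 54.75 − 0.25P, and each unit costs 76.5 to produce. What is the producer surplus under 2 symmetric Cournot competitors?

Inverting demand: P = 219 − 4Q.
In a 2-firm Cournot equilibrium, symmetry and the first-order condition give q = (219 − 76.5)/(12) = 11.875. So Q = 23.75 and P = 124.
PS = (124 − 76.5)·23.75 = 1128.125.

PS = 1128.125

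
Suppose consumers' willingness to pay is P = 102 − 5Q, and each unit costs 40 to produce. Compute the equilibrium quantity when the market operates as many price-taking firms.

Under competition P = MC = 40, so Q = (102 − 40)/5 = 12.4.

Q = 12.4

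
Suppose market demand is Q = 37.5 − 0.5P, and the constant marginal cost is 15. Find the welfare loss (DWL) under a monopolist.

DWL = 225

Inverting demand: P = 75 − 2Q.
Perfect competition: P = MC = 15, so 75 − 2Q = 15 and Q = 30.
A monopolist chooses Q where MR = MC. MR = 75 − 4Q; setting this equal to 15 gives Q = 15 and P = 45.
DWL is the triangle between Q = 15 and Q = 30: ½·(30 − 15)·(45 − 15) = 225.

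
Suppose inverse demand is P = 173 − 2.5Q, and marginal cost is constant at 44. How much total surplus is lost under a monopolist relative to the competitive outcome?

DWL = 832.05

Perfect competition: P = MC = 44, so 173 − 2.5Q = 44 and Q = 51.6.
Monopoly sets MR = MC: 173 − 5Q = 44 ⇒ Q = 25.8, P = 173 − 2.5·25.8 = 108.5.
DWL is the triangle between Q = 25.8 and Q = 51.6: ½·(51.6 − 25.8)·(108.5 − 44) = 832.05.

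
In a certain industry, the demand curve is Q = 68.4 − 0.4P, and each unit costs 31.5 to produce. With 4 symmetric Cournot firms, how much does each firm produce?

q_i = 11.16

Inverting demand: P = 171 − 2.5Q.
Cournot with 4 identical firms: the symmetric best-response condition is 171 − 12.5q = 31.5. Each firm produces q = 11.16, total output Q = 44.64, price P = 59.4.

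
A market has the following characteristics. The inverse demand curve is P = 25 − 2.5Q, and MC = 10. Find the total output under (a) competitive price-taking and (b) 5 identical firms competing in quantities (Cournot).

Competitive firms price at marginal cost: P = 10, giving Q = 6.
In a 5-firm Cournot equilibrium, symmetry and the first-order condition give q = (25 − 10)/(15) = 1. So Q = 5 and P = 12.5.

Competition: Q = 6; Cournot: Q = 5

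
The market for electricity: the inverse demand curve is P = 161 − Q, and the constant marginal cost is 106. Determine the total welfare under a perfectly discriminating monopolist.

TS = 1512.5

Under first-degree price discrimination the firm charges each unit its demand price and produces up to where P = MC, i.e. Q = 55. Consumer surplus is zero; producer surplus equals total surplus.
TS = 1512.5 (equal to competitive TS).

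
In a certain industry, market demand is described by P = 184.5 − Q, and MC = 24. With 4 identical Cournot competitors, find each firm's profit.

In a 4-firm Cournot equilibrium, symmetry and the first-order condition give q = (184.5 − 24)/(5) = 32.1. So Q = 128.4 and P = 56.1.
Each firm's profit = (56.1 − 24)·32.1 = 1030.41.

π_i = 1030.41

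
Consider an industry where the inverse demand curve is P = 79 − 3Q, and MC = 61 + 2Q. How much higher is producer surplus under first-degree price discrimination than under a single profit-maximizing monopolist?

A monopolist chooses Q where MR = MC. MR = 79 − 6Q; setting this equal to 61 + 2Q gives Q = 2.25 and P = 72.25.
PS = P·Q − VC(Q) = 72.25·2.25 − (61·2.25 + ½·2·2.25²) = 20.25.
With perfect price discrimination, output is the efficient level Q = 3.6 (where demand meets MC), but every buyer pays their willingness to pay: CS = 0 and PS = total surplus.
PS = ½·(79 − 61)·3.6 = 32.4.
Change in producer surplus: 32.4 − 20.25 = 12.15.

PS rises by 12.15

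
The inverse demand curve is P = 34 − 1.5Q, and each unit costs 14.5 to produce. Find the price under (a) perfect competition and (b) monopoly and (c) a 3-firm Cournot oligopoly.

Competition: P = 14.5; Monopoly: P = 24.25; Cournot: P = 19.375

Competitive firms price at marginal cost: P = 14.5, giving Q = 13.
Monopoly sets MR = MC: 34 − 3Q = 14.5 ⇒ Q = 6.5, P = 34 − 1.5·6.5 = 24.25.
In a 3-firm Cournot equilibrium, symmetry and the first-order condition give q = (34 − 14.5)/(6) = 3.25. So Q = 9.75 and P = 19.375.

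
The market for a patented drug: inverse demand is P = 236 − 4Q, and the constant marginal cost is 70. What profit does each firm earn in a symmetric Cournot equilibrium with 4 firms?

π_i = 275.56

In a 4-firm Cournot equilibrium, symmetry and the first-order condition give q = (236 − 70)/(20) = 8.3. So Q = 33.2 and P = 103.2.
Each firm's profit = (103.2 − 70)·8.3 = 275.56.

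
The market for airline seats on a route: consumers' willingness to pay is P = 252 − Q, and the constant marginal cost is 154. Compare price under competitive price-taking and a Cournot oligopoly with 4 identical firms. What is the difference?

Perfect competition: P = MC = 154, so 252 − Q = 154 and Q = 98.
In a 4-firm Cournot equilibrium, symmetry and the first-order condition give q = (252 − 154)/(5) = 19.6. So Q = 78.4 and P = 173.6.
Change in price: 173.6 − 154 = 19.6.

P rises by 19.6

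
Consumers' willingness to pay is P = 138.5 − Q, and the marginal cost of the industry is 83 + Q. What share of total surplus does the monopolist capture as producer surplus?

A monopolist chooses Q where MR = MC. MR = 138.5 − 2Q; setting this equal to 83 + Q gives Q = 18.5 and P = 120.
CS = ½·(138.5 − 120)·18.5 = 171.125.
PS = P·Q − VC(Q) = 120·18.5 − (83·18.5 + ½·1·18.5²) = 513.375.
Share captured = PS/TS = 513.375/684.5 = 0.75.

PS/TS = 0.75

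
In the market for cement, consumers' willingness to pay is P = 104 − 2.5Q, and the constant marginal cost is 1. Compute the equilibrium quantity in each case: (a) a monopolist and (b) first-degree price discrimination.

Monopoly: Q = 20.6; Perfect PD: Q = 41.2

Monopoly sets MR = MC: 104 − 5Q = 1 ⇒ Q = 20.6, P = 104 − 2.5·20.6 = 52.5.
Under first-degree price discrimination the firm charges each unit its demand price and produces up to where P = MC, i.e. Q = 41.2. Consumer surplus is zero; producer surplus equals total surplus.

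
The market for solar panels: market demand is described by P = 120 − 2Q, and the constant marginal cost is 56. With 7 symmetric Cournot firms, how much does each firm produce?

Cournot with 7 identical firms: the symmetric best-response condition is 120 − 16q = 56. Each firm produces q = 4, total output Q = 28, price P = 64.

q_i = 4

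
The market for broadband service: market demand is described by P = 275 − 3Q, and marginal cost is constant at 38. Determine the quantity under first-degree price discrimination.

Q = 79

Under first-degree price discrimination the firm charges each unit its demand price and produces up to where P = MC, i.e. Q = 79. Consumer surplus is zero; producer surplus equals total surplus.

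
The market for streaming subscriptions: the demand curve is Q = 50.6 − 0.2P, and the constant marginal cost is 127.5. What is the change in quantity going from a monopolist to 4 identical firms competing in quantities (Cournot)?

Inverting demand: P = 253 − 5Q.
A monopolist chooses Q where MR = MC. MR = 253 − 10Q; setting this equal to 127.5 gives Q = 12.55 and P = 190.25.
In a 4-firm Cournot equilibrium, symmetry and the first-order condition give q = (253 − 127.5)/(25) = 5.02. So Q = 20.08 and P = 152.6.
Change in quantity: 20.08 − 12.55 = 7.53.

Q rises by 7.53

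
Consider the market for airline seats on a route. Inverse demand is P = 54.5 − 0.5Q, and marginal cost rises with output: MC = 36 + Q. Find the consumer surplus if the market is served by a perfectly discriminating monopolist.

A perfectly discriminating monopolist sells every unit with P(Q) ≥ MC(Q), so output equals the competitive quantity Q = 37/3. Each buyer pays their reservation price, so CS = 0 and the firm captures all surplus.
CS = 0.

CS = 0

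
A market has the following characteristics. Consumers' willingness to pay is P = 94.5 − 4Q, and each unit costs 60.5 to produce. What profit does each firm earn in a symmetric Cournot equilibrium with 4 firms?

In a 4-firm Cournot equilibrium, symmetry and the first-order condition give q = (94.5 − 60.5)/(20) = 1.7. So Q = 6.8 and P = 67.3.
Each firm's profit = (67.3 − 60.5)·1.7 = 11.56.

π_i = 11.56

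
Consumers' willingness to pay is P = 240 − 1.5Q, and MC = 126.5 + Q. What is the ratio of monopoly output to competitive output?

Q_m/Q_c = 0.625

A monopolist chooses Q where MR = MC. MR = 240 − 3Q; setting this equal to 126.5 + Q gives Q = 28.375 and P = 3159/16.
Under competition P = MC: 240 − 1.5Q = 126.5 + Q ⇒ Q = 45.4, P = 171.9.
Ratio Q_m/Q_c = 28.375/45.4 = 0.625.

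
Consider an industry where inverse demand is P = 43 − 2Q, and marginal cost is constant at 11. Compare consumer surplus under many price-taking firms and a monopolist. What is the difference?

Perfect competition: P = MC = 11, so 43 − 2Q = 11 and Q = 16.
CS = ½·(43 − 11)·16 = 256.
The monopolist equates marginal revenue to marginal cost: 43 − 4Q = 11, so Q = 8. From demand, P = 27.
CS = ½·(43 − 27)·8 = 64.
Change in consumer surplus: 64 − 256 = −192.

Consumer surplus falls by 192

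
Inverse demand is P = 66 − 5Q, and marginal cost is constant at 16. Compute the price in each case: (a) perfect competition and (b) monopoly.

Competition: P = 16; Monopoly: P = 41

Competitive firms price at marginal cost: P = 16, giving Q = 10.
Monopoly sets MR = MC: 66 − 10Q = 16 ⇒ Q = 5, P = 66 − 5·5 = 41.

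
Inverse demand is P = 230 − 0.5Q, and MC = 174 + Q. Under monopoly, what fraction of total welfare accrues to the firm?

PS/TS = 0.8

Monopoly sets MR = MC: 230 − Q = 174 + Q ⇒ Q = 28, P = 230 − 0.5·28 = 216.
CS = ½·(230 − 216)·28 = 196.
PS = P·Q − VC(Q) = 216·28 − (174·28 + ½·1·28²) = 784.
Share captured = PS/TS = 784/980 = 0.8.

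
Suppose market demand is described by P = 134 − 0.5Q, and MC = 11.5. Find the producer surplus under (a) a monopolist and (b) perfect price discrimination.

The monopolist equates marginal revenue to marginal cost: 134 − Q = 11.5, so Q = 122.5. From demand, P = 72.75.
PS = (72.75 − 11.5)·122.5 = 7503.125.
A perfectly discriminating monopolist sells every unit with P(Q) ≥ MC(Q), so output equals the competitive quantity Q = 245. Each buyer pays their reservation price, so CS = 0 and the firm captures all surplus.
PS = ½·(134 − 11.5)·245 = 15006.25.

Monopoly: PS = 7503.125; Perfect PD: PS = 15006.25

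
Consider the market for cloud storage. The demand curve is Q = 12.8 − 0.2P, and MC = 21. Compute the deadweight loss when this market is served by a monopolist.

Inverting demand: P = 64 − 5Q.
Perfect competition: P = MC = 21, so 64 − 5Q = 21 and Q = 8.6.
The monopolist equates marginal revenue to marginal cost: 64 − 10Q = 21, so Q = 4.3. From demand, P = 42.5.
DWL is the triangle between Q = 4.3 and Q = 8.6: ½·(8.6 − 4.3)·(42.5 − 21) = 46.225.

DWL = 46.225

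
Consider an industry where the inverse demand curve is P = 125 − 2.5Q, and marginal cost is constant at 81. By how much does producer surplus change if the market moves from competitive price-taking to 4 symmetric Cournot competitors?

Under competition P = MC = 81, so Q = (125 − 81)/2.5 = 17.6.
PS = (81 − 81)·17.6 = 0.
In a 4-firm Cournot equilibrium, symmetry and the first-order condition give q = (125 − 81)/(12.5) = 3.52. So Q = 14.08 and P = 89.8.
PS = (89.8 − 81)·14.08 = 123.904.
Change in producer surplus: 123.904 − 0 = 123.904.

Producer surplus rises by 123.904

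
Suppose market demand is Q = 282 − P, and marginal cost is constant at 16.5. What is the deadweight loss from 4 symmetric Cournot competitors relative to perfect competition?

DWL = 1409.805

Inverting demand: P = 282 − Q.
Under competition P = MC = 16.5, so Q = (282 − 16.5)/1 = 265.5.
In a 4-firm Cournot equilibrium, symmetry and the first-order condition give q = (282 − 16.5)/(5) = 53.1. So Q = 212.4 and P = 69.6.
DWL is the triangle between Q = 212.4 and Q = 265.5: ½·(265.5 − 212.4)·(69.6 − 16.5) = 1409.805.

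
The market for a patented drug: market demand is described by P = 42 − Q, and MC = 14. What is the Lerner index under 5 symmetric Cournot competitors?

Lerner index = 0.25

With 5 symmetric Cournot firms, each firm's FOC gives 42 − 6q = 14, so q = 14/3, Q = 5·14/3 = 70/3, and P = 56/3.
Lerner index = (P − MC)/P = (56/3 − 14)/(56/3) = 0.25.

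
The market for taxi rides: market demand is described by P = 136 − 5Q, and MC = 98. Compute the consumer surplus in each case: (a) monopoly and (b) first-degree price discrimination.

Monopoly: CS = 36.1; Perfect PD: CS = 0

The monopolist equates marginal revenue to marginal cost: 136 − 10Q = 98, so Q = 3.8. From demand, P = 117.
CS = ½·(136 − 117)·3.8 = 36.1.
Under first-degree price discrimination the firm charges each unit its demand price and produces up to where P = MC, i.e. Q = 7.6. Consumer surplus is zero; producer surplus equals total surplus.
CS = 0.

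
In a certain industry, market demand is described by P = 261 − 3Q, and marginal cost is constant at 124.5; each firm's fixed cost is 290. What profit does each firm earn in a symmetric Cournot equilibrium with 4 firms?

π_i = −41.57

With 4 symmetric Cournot firms, each firm's FOC gives 261 − 15q = 124.5, so q = 9.1, Q = 4·9.1 = 36.4, and P = 151.8.
Each firm's profit = (151.8 − 124.5)·9.1 − 290 = −41.57.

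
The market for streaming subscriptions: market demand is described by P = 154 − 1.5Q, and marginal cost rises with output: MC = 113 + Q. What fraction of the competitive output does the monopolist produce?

The monopolist equates marginal revenue to marginal cost: 154 − 3Q = 113 + Q, so Q = 10.25. From demand, P = 138.625.
Under competition P = MC: 154 − 1.5Q = 113 + Q ⇒ Q = 16.4, P = 129.4.
Ratio Q_m/Q_c = 10.25/16.4 = 0.625.

Q_m/Q_c = 0.625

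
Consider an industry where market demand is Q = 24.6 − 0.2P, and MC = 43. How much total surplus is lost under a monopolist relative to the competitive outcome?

DWL = 160

Inverting demand: P = 123 − 5Q.
Perfect competition: P = MC = 43, so 123 − 5Q = 43 and Q = 16.
Monopoly sets MR = MC: 123 − 10Q = 43 ⇒ Q = 8, P = 123 − 5·8 = 83.
DWL is the triangle between Q = 8 and Q = 16: ½·(16 − 8)·(83 − 43) = 160.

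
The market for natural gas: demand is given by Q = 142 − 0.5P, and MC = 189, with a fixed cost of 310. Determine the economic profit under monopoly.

Inverting demand: P = 284 − 2Q.
Monopoly sets MR = MC: 284 − 4Q = 189 ⇒ Q = 23.75, P = 284 − 2·23.75 = 236.5.
Profit = (236.5 − 189)·23.75 − 310 = 818.125.

Profit = 818.125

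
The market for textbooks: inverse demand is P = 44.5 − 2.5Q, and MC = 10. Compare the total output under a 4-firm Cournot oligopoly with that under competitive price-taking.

Cournot with 4 identical firms: the symmetric best-response condition is 44.5 − 12.5q = 10. Each firm produces q = 2.76, total output Q = 11.04, price P = 16.9.
Competitive firms price at marginal cost: P = 10, giving Q = 13.8.

Cournot: Q = 11.04; Competition: Q = 13.8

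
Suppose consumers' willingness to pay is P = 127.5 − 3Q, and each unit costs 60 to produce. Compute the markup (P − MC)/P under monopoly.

Lerner index = 0.36

Monopoly sets MR = MC: 127.5 − 6Q = 60 ⇒ Q = 11.25, P = 127.5 − 3·11.25 = 93.75.
Lerner index = (P − MC)/P = (93.75 − 60)/93.75 = 0.36.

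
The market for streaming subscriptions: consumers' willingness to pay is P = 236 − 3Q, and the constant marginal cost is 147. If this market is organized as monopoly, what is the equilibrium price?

Monopoly sets MR = MC: 236 − 6Q = 147 ⇒ Q = 89/6, P = 236 − 3·89/6 = 191.5.

P = 191.5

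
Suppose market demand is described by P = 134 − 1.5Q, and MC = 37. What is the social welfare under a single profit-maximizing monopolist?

TS = 2352.25

The monopolist equates marginal revenue to marginal cost: 134 − 3Q = 37, so Q = 97/3. From demand, P = 85.5.
CS = ½·(134 − 85.5)·97/3 = 9409/12; PS = (85.5 − 37)·97/3 = 9409/6; TS = 2352.25.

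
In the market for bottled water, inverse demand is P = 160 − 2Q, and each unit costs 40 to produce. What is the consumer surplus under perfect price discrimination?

A perfectly discriminating monopolist sells every unit with P(Q) ≥ MC(Q), so output equals the competitive quantity Q = 60. Each buyer pays their reservation price, so CS = 0 and the firm captures all surplus.
CS = 0.

CS = 0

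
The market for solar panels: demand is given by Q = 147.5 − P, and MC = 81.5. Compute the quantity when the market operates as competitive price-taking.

Q = 66

Inverting demand: P = 147.5 − Q.
Under competition P = MC = 81.5, so Q = (147.5 − 81.5)/1 = 66.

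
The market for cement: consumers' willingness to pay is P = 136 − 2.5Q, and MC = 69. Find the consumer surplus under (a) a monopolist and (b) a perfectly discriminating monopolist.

The monopolist equates marginal revenue to marginal cost: 136 − 5Q = 69, so Q = 13.4. From demand, P = 102.5.
CS = ½·(136 − 102.5)·13.4 = 224.45.
A perfectly discriminating monopolist sells every unit with P(Q) ≥ MC(Q), so output equals the competitive quantity Q = 26.8. Each buyer pays their reservation price, so CS = 0 and the firm captures all surplus.
CS = 0.

Monopoly: CS = 224.45; Perfect PD: CS = 0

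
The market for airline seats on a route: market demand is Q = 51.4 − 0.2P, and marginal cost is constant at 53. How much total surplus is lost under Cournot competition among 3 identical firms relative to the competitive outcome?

Inverting demand: P = 257 − 5Q.
Perfect competition: P = MC = 53, so 257 − 5Q = 53 and Q = 40.8.
In a 3-firm Cournot equilibrium, symmetry and the first-order condition give q = (257 − 53)/(20) = 10.2. So Q = 30.6 and P = 104.
DWL is the triangle between Q = 30.6 and Q = 40.8: ½·(40.8 − 30.6)·(104 − 53) = 260.1.

DWL = 260.1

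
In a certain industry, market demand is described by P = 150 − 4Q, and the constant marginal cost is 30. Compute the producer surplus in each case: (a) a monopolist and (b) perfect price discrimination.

A monopolist chooses Q where MR = MC. MR = 150 − 8Q; setting this equal to 30 gives Q = 15 and P = 90.
PS = (90 − 30)·15 = 900.
Under first-degree price discrimination the firm charges each unit its demand price and produces up to where P = MC, i.e. Q = 30. Consumer surplus is zero; producer surplus equals total surplus.
PS = ½·(150 − 30)·30 = 1800.

Monopoly: PS = 900; Perfect PD: PS = 1800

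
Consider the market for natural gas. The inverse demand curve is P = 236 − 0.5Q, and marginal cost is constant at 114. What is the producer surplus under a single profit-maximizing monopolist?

Monopoly sets MR = MC: 236 − Q = 114 ⇒ Q = 122, P = 236 − 0.5·122 = 175.
PS = (175 − 114)·122 = 7442.

PS = 7442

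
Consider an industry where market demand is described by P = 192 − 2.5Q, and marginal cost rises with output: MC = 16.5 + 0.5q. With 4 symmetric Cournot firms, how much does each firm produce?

Cournot with 4 identical firms: the symmetric best-response condition is 192 − 12.5q = 16.5 + 0.5q. Each firm produces q = 13.5, total output Q = 54, price P = 57.

q_i = 13.5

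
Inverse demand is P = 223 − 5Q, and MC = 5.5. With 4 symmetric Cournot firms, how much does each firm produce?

q_i = 8.7

Cournot with 4 identical firms: the symmetric best-response condition is 223 − 25q = 5.5. Each firm produces q = 8.7, total output Q = 34.8, price P = 49.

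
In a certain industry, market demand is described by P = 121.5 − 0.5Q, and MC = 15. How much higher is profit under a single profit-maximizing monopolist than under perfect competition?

Profit rises by 5671.125

Under competition P = MC = 15, so Q = (121.5 − 15)/0.5 = 213.
Profit = (15 − 15)·213 = 0.
The monopolist equates marginal revenue to marginal cost: 121.5 − Q = 15, so Q = 106.5. From demand, P = 68.25.
Profit = (68.25 − 15)·106.5 = 5671.125.
Change in profit: 5671.125 − 0 = 5671.125.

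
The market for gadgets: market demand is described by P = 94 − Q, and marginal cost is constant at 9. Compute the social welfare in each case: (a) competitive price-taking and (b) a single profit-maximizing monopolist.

Competition: TS = 3612.5; Monopoly: TS = 2709.375

Competitive firms price at marginal cost: P = 9, giving Q = 85.
CS = ½·(94 − 9)·85 = 3612.5; PS = (9 − 9)·85 = 0; TS = 3612.5.
The monopolist equates marginal revenue to marginal cost: 94 − 2Q = 9, so Q = 42.5. From demand, P = 51.5.
CS = ½·(94 − 51.5)·42.5 = 903.125; PS = (51.5 − 9)·42.5 = 1806.25; TS = 2709.375.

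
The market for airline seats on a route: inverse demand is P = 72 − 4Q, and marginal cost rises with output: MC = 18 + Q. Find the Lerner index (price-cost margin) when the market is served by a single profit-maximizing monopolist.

A monopolist chooses Q where MR = MC. MR = 72 − 8Q; setting this equal to 18 + Q gives Q = 6 and P = 48.
Lerner index = (P − MC)/P = (48 − 24)/48 = 0.5.

Lerner index = 0.5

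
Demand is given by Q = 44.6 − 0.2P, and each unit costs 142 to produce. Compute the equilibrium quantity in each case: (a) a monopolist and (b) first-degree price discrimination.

Inverting demand: P = 223 − 5Q.
The monopolist equates marginal revenue to marginal cost: 223 − 10Q = 142, so Q = 8.1. From demand, P = 182.5.
Under first-degree price discrimination the firm charges each unit its demand price and produces up to where P = MC, i.e. Q = 16.2. Consumer surplus is zero; producer surplus equals total surplus.

Monopoly: Q = 8.1; Perfect PD: Q = 16.2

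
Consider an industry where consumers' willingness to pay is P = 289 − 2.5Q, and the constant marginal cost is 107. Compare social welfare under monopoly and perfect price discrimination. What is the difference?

TS rises by 1656.2

A monopolist chooses Q where MR = MC. MR = 289 − 5Q; setting this equal to 107 gives Q = 36.4 and P = 198.
CS = ½·(289 − 198)·36.4 = 1656.2; PS = (198 − 107)·36.4 = 3312.4; TS = 4968.6.
Under first-degree price discrimination the firm charges each unit its demand price and produces up to where P = MC, i.e. Q = 72.8. Consumer surplus is zero; producer surplus equals total surplus.
TS = 6624.8 (equal to competitive TS).
Change in social welfare: 6624.8 − 4968.6 = 1656.2.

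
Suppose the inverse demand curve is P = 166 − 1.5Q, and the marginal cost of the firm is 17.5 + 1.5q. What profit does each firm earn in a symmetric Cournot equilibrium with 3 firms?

π_i = 882.09

Cournot with 3 identical firms: the symmetric best-response condition is 166 − 6q = 17.5 + 1.5q. Each firm produces q = 19.8, total output Q = 59.4, price P = 76.9.
Each firm's profit = 76.9·19.8 − (17.5·19.8 + ½·1.5·19.8²) = 882.09.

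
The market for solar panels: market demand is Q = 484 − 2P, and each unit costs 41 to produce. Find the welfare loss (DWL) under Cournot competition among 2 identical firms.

Inverting demand: P = 242 − 0.5Q.
Perfect competition: P = MC = 41, so 242 − 0.5Q = 41 and Q = 402.
With 2 symmetric Cournot firms, each firm's FOC gives 242 − 1.5q = 41, so q = 134, Q = 2·134 = 268, and P = 108.
DWL is the triangle between Q = 268 and Q = 402: ½·(402 − 268)·(108 − 41) = 4489.

DWL = 4489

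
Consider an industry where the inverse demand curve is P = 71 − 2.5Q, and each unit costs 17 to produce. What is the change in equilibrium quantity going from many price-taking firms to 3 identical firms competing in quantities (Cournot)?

Perfect competition: P = MC = 17, so 71 − 2.5Q = 17 and Q = 21.6.
Cournot with 3 identical firms: the symmetric best-response condition is 71 − 10q = 17. Each firm produces q = 5.4, total output Q = 16.2, price P = 30.5.
Change in equilibrium quantity: 16.2 − 21.6 = −5.4.

Q falls by 5.4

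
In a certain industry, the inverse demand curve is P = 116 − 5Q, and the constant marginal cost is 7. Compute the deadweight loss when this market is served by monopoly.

DWL = 297.025

Competitive firms price at marginal cost: P = 7, giving Q = 21.8.
A monopolist chooses Q where MR = MC. MR = 116 − 10Q; setting this equal to 7 gives Q = 10.9 and P = 61.5.
DWL is the triangle between Q = 10.9 and Q = 21.8: ½·(21.8 − 10.9)·(61.5 − 7) = 297.025.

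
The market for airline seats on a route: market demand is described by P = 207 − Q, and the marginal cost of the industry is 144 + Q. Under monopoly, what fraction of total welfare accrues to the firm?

Monopoly sets MR = MC: 207 − 2Q = 144 + Q ⇒ Q = 21, P = 207 − 21 = 186.
CS = ½·(207 − 186)·21 = 220.5.
PS = P·Q − VC(Q) = 186·21 − (144·21 + ½·1·21²) = 661.5.
Share captured = PS/TS = 661.5/882 = 0.75.

PS/TS = 0.75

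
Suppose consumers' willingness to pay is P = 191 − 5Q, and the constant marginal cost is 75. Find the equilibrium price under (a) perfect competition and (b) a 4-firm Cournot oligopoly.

Perfect competition: P = MC = 75, so 191 − 5Q = 75 and Q = 23.2.
With 4 symmetric Cournot firms, each firm's FOC gives 191 − 25q = 75, so q = 4.64, Q = 4·4.64 = 18.56, and P = 98.2.

Competition: P = 75; Cournot: P = 98.2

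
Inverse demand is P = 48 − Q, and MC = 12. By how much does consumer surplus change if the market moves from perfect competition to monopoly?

Perfect competition: P = MC = 12, so 48 − Q = 12 and Q = 36.
CS = ½·(48 − 12)·36 = 648.
The monopolist equates marginal revenue to marginal cost: 48 − 2Q = 12, so Q = 18. From demand, P = 30.
CS = ½·(48 − 30)·18 = 162.
Change in consumer surplus: 162 − 648 = −486.

Consumer surplus falls by 486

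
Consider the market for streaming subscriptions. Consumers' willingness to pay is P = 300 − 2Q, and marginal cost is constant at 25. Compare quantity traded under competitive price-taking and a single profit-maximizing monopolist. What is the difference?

Under competition P = MC = 25, so Q = (300 − 25)/2 = 137.5.
A monopolist chooses Q where MR = MC. MR = 300 − 4Q; setting this equal to 25 gives Q = 68.75 and P = 162.5.
Change in quantity traded: 68.75 − 137.5 = −68.75.

Q falls by 68.75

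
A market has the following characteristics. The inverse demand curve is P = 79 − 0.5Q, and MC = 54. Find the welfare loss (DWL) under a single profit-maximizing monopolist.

DWL = 156.25

Perfect competition: P = MC = 54, so 79 − 0.5Q = 54 and Q = 50.
Monopoly sets MR = MC: 79 − Q = 54 ⇒ Q = 25, P = 79 − 0.5·25 = 66.5.
DWL is the triangle between Q = 25 and Q = 50: ½·(50 − 25)·(66.5 − 54) = 156.25.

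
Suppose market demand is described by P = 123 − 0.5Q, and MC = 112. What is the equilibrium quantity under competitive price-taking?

Q = 22

Perfect competition: P = MC = 112, so 123 − 0.5Q = 112 and Q = 22.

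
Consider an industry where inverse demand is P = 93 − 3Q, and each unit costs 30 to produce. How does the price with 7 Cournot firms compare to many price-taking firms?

Cournot with 7 identical firms: the symmetric best-response condition is 93 − 24q = 30. Each firm produces q = 2.625, total output Q = 18.375, price P = 37.875.
Competitive firms price at marginal cost: P = 30, giving Q = 21.

Cournot: P = 37.875; Competition: P = 30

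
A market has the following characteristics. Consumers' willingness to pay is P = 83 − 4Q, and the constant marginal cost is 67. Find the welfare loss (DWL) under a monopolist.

DWL = 8

Competitive firms price at marginal cost: P = 67, giving Q = 4.
Monopoly sets MR = MC: 83 − 8Q = 67 ⇒ Q = 2, P = 83 − 4·2 = 75.
DWL is the triangle between Q = 2 and Q = 4: ½·(4 − 2)·(75 − 67) = 8.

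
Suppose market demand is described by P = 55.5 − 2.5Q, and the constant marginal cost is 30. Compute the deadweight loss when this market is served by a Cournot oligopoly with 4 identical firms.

Under competition P = MC = 30, so Q = (55.5 − 30)/2.5 = 10.2.
With 4 symmetric Cournot firms, each firm's FOC gives 55.5 − 12.5q = 30, so q = 2.04, Q = 4·2.04 = 8.16, and P = 35.1.
DWL is the triangle between Q = 8.16 and Q = 10.2: ½·(10.2 − 8.16)·(35.1 − 30) = 5.202.

DWL = 5.202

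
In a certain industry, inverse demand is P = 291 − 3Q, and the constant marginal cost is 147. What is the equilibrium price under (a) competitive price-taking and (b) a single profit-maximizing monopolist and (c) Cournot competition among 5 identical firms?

Under competition P = MC = 147, so Q = (291 − 147)/3 = 48.
A monopolist chooses Q where MR = MC. MR = 291 − 6Q; setting this equal to 147 gives Q = 24 and P = 219.
In a 5-firm Cournot equilibrium, symmetry and the first-order condition give q = (291 − 147)/(18) = 8. So Q = 40 and P = 171.

Competition: P = 147; Monopoly: P = 219; Cournot: P = 171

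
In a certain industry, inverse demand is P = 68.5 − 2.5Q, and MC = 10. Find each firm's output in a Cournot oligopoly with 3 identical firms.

q_i = 5.85

In a 3-firm Cournot equilibrium, symmetry and the first-order condition give q = (68.5 − 10)/(10) = 5.85. So Q = 17.55 and P = 24.625.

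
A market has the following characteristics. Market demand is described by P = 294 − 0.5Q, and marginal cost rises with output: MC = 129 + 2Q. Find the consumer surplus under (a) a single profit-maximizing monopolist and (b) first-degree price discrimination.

A monopolist chooses Q where MR = MC. MR = 294 − Q; setting this equal to 129 + 2Q gives Q = 55 and P = 266.5.
CS = ½·(294 − 266.5)·55 = 756.25.
With perfect price discrimination, output is the efficient level Q = 66 (where demand meets MC), but every buyer pays their willingness to pay: CS = 0 and PS = total surplus.
CS = 0.

Monopoly: CS = 756.25; Perfect PD: CS = 0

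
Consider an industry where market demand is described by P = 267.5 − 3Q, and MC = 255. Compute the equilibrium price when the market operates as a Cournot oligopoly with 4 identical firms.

P = 257.5

With 4 symmetric Cournot firms, each firm's FOC gives 267.5 − 15q = 255, so q = 5/6, Q = 4·5/6 = 10/3, and P = 257.5.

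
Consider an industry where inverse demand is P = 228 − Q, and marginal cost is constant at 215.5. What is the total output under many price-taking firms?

Competitive firms price at marginal cost: P = 215.5, giving Q = 12.5.

Q = 12.5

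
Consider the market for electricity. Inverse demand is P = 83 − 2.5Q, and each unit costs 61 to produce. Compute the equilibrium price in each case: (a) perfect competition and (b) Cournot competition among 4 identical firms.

Competition: P = 61; Cournot: P = 65.4

Competitive firms price at marginal cost: P = 61, giving Q = 8.8.
With 4 symmetric Cournot firms, each firm's FOC gives 83 − 12.5q = 61, so q = 1.76, Q = 4·1.76 = 7.04, and P = 65.4.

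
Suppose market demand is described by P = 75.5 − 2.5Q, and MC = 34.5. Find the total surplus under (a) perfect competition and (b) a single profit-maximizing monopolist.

Competition: TS = 336.2; Monopoly: TS = 252.15

Perfect competition: P = MC = 34.5, so 75.5 − 2.5Q = 34.5 and Q = 16.4.
CS = ½·(75.5 − 34.5)·16.4 = 336.2; PS = (34.5 − 34.5)·16.4 = 0; TS = 336.2.
A monopolist chooses Q where MR = MC. MR = 75.5 − 5Q; setting this equal to 34.5 gives Q = 8.2 and P = 55.
CS = ½·(75.5 − 55)·8.2 = 84.05; PS = (55 − 34.5)·8.2 = 168.1; TS = 252.15.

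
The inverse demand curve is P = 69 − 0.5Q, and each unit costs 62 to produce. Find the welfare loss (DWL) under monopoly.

Perfect competition: P = MC = 62, so 69 − 0.5Q = 62 and Q = 14.
The monopolist equates marginal revenue to marginal cost: 69 − Q = 62, so Q = 7. From demand, P = 65.5.
DWL is the triangle between Q = 7 and Q = 14: ½·(14 − 7)·(65.5 − 62) = 12.25.

DWL = 12.25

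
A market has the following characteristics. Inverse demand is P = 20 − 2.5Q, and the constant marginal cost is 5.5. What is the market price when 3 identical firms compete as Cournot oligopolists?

P = 9.125

With 3 symmetric Cournot firms, each firm's FOC gives 20 − 10q = 5.5, so q = 1.45, Q = 3·1.45 = 4.35, and P = 9.125.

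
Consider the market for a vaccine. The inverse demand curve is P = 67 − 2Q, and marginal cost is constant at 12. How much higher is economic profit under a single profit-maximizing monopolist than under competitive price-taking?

Competitive firms price at marginal cost: P = 12, giving Q = 27.5.
Profit = (12 − 12)·27.5 = 0.
A monopolist chooses Q where MR = MC. MR = 67 − 4Q; setting this equal to 12 gives Q = 13.75 and P = 39.5.
Profit = (39.5 − 12)·13.75 = 378.125.
Change in economic profit: 378.125 − 0 = 378.125.

Economic profit rises by 378.125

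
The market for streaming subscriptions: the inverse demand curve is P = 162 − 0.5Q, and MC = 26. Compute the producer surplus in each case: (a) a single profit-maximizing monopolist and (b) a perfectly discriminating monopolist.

A monopolist chooses Q where MR = MC. MR = 162 − Q; setting this equal to 26 gives Q = 136 and P = 94.
PS = (94 − 26)·136 = 9248.
Under first-degree price discrimination the firm charges each unit its demand price and produces up to where P = MC, i.e. Q = 272. Consumer surplus is zero; producer surplus equals total surplus.
PS = ½·(162 − 26)·272 = 18496.

Monopoly: PS = 9248; Perfect PD: PS = 18496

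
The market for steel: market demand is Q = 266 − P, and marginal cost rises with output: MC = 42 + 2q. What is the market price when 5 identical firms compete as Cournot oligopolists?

P = 126

Inverting demand: P = 266 − Q.
With 5 symmetric Cournot firms, each firm's FOC gives 266 − 6q = 42 + 2q, so q = 28, Q = 5·28 = 140, and P = 126.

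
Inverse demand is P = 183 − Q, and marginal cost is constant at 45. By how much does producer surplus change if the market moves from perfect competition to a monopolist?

PS rises by 4761

Competitive firms price at marginal cost: P = 45, giving Q = 138.
PS = (45 − 45)·138 = 0.
The monopolist equates marginal revenue to marginal cost: 183 − 2Q = 45, so Q = 69. From demand, P = 114.
PS = (114 − 45)·69 = 4761.
Change in producer surplus: 4761 − 0 = 4761.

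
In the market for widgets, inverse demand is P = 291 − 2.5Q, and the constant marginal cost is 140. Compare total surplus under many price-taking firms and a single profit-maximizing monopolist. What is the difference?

Total surplus falls by 1140.05

Perfect competition: P = MC = 140, so 291 − 2.5Q = 140 and Q = 60.4.
CS = ½·(291 − 140)·60.4 = 4560.2; PS = (140 − 140)·60.4 = 0; TS = 4560.2.
The monopolist equates marginal revenue to marginal cost: 291 − 5Q = 140, so Q = 30.2. From demand, P = 215.5.
CS = ½·(291 − 215.5)·30.2 = 1140.05; PS = (215.5 − 140)·30.2 = 2280.1; TS = 3420.15.
Change in total surplus: 3420.15 − 4560.2 = −1140.05.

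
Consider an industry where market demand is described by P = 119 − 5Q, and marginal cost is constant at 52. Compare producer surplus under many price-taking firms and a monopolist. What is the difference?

Under competition P = MC = 52, so Q = (119 − 52)/5 = 13.4.
PS = (52 − 52)·13.4 = 0.
A monopolist chooses Q where MR = MC. MR = 119 − 10Q; setting this equal to 52 gives Q = 6.7 and P = 85.5.
PS = (85.5 − 52)·6.7 = 224.45.
Change in producer surplus: 224.45 − 0 = 224.45.

PS rises by 224.45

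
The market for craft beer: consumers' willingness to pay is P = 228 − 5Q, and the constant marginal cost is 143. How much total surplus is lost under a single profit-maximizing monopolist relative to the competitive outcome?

Perfect competition: P = MC = 143, so 228 − 5Q = 143 and Q = 17.
A monopolist chooses Q where MR = MC. MR = 228 − 10Q; setting this equal to 143 gives Q = 8.5 and P = 185.5.
DWL is the triangle between Q = 8.5 and Q = 17: ½·(17 − 8.5)·(185.5 − 143) = 180.625.

DWL = 180.625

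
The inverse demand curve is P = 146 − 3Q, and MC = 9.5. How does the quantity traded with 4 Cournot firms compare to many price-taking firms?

Cournot with 4 identical firms: the symmetric best-response condition is 146 − 15q = 9.5. Each firm produces q = 9.1, total output Q = 36.4, price P = 36.8.
Competitive firms price at marginal cost: P = 9.5, giving Q = 45.5.

Cournot: Q = 36.4; Competition: Q = 45.5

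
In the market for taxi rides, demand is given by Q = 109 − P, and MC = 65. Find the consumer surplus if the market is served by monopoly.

CS = 242

Inverting demand: P = 109 − Q.
The monopolist equates marginal revenue to marginal cost: 109 − 2Q = 65, so Q = 22. From demand, P = 87.
CS = ½·(109 − 87)·22 = 242.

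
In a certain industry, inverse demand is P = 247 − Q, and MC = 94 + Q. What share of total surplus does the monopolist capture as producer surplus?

The monopolist equates marginal revenue to marginal cost: 247 − 2Q = 94 + Q, so Q = 51. From demand, P = 196.
CS = ½·(247 − 196)·51 = 1300.5.
PS = P·Q − VC(Q) = 196·51 − (94·51 + ½·1·51²) = 3901.5.
Share captured = PS/TS = 3901.5/5202 = 0.75.

PS/TS = 0.75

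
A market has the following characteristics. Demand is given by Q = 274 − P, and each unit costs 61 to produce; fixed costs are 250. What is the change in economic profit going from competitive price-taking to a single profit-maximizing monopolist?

π rises by 11342.25

Inverting demand: P = 274 − Q.
Under competition P = MC = 61, so Q = (274 − 61)/1 = 213.
Profit = (61 − 61)·213 − 250 = −250.
Monopoly sets MR = MC: 274 − 2Q = 61 ⇒ Q = 106.5, P = 274 − 106.5 = 167.5.
Profit = (167.5 − 61)·106.5 − 250 = 11092.25.
Change in economic profit: 11092.25 − −250 = 11342.25.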